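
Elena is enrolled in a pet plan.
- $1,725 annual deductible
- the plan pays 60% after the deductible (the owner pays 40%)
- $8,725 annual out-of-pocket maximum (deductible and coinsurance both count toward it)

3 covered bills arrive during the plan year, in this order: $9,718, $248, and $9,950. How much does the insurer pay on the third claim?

$6,246.40

Claim 1 ($9,718): $1,725 to deductible, leaving $7,993; 40% of $7,993 = $3,197.20. Owner owes $4,922.20 (running OOP $4,922.20). Insurer: $9,718 − $4,922.20 = $4,795.80.
Claim 2 ($248): deductible met; 40% of $248 = $99.20. Cost to owner: $99.20. OOP to date $5,021.40. Plan pays $248 − $99.20 = $148.80.
Claim 3 ($9,950): deductible met; 40% of $9,950 = $3,980. Adding that to $5,021.40 gives $9,001.40, past the $8,725 cap; owner pays only $8,725 − $5,021.40 = $3,703.60. Insurer: $9,950 − $3,703.60 = $6,246.40.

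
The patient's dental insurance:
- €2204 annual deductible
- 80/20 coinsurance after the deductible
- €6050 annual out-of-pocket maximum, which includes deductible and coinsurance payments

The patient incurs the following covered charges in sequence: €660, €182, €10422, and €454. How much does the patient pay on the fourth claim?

Claim 1 (€660): entire amount goes to the deductible. Patient owes €660 (running OOP €660).
Claim 2 (€182): entire amount goes to the deductible. Patient pays €182; OOP now €842.
Claim 3 (€10422): deductible takes €1362, €9060 remains; patient's 20% is €1812. Patient pays €3174; OOP now €4016.
Claim 4 (€454): deductible already satisfied, so patient's share is 20% × €454 = €90.80. Patient owes €90.80 (running OOP €4106.80).

€90.80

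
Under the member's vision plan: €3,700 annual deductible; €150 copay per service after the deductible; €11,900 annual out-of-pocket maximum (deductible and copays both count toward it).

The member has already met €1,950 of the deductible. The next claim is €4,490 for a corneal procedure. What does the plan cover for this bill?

Remaining deductible: €3,700 − €1,950 = €1,750.
After the €1,750 deductible portion, €4,490 − €1,750 = €2,740 is subject to the copay.
Copay on this service: €150.
Member responsibility before any cap: €1,750 + €150 = €1,900.
Year-to-date out-of-pocket becomes €1,950 + €1,900 = €3,850, still under the €11,900 maximum, so no cap applies.
Insurer pays the balance: €4,490 − €1,900 = €2,590.

€2,590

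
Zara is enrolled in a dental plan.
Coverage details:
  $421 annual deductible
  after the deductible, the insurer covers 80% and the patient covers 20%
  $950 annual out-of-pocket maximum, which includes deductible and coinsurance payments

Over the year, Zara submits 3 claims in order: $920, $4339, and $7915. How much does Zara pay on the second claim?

Claim 1 ($920): deductible takes $421, $499 remains; patient's 20% is $99.80. Patient pays $520.80; OOP now $520.80.
Claim 2 ($4339): deductible already satisfied, so patient's share is 20% × $4339 = $867.80. That would push OOP to $1388.60, over the $950 cap, so patient pays $950 − $520.80 = $429.20.

$429.20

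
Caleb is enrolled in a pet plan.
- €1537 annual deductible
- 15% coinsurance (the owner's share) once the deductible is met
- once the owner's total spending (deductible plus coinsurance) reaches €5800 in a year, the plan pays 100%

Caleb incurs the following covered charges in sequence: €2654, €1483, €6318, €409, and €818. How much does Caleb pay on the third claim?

€947.70

Claim 1 — €2654: €1537 finishes the deductible; €1117 goes to coinsurance; coinsurance €1117 × 15% = €167.55. Owner pays €1704.55; OOP now €1704.55.
Claim 2 — €1483: deductible met; 15% of €1483 = €222.45. Cost to owner: €222.45. OOP to date €1927.
Claim 3 — €6318: 15% coinsurance on €6318 = €947.70. Owner pays €947.70; OOP now €2874.70.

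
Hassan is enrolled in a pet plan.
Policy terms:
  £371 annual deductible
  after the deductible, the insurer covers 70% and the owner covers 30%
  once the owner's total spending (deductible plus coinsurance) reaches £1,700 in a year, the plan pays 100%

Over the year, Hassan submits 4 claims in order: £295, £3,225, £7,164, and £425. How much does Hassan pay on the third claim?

£384.30

Claim 1 — £295: fully absorbed by the deductible. Owner owes £295 (running OOP £295).
Claim 2 — £3,225: £76 to deductible, leaving £3,149; owner's 30% is £944.70. Owner pays £1,020.70; OOP now £1,315.70.
Claim 3 — £7,164: deductible met; 30% of £7,164 = £2,149.20. Adding that to £1,315.70 gives £3,464.90, past the £1,700 cap; owner pays only £1,700 − £1,315.70 = £384.30.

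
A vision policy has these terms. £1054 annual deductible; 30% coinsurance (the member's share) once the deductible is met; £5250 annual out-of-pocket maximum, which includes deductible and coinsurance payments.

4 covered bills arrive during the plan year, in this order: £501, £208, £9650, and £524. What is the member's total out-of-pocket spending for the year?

#1 (£501): all of it applies to the deductible. Member pays £501; OOP now £501.
#2 (£208): entire amount goes to the deductible. Member owes £208 (running OOP £709).
#3 (£9650): £345 to deductible, leaving £9305; 30% of £9305 = £2791.50. Member owes £3136.50 (running OOP £3845.50).
#4 (£524): 30% coinsurance on £524 = £157.20. Cost to member: £157.20. OOP to date £4002.70.
Summing the member's payments: £501 + £208 + £3136.50 + £157.20 = £4002.70.

£4002.70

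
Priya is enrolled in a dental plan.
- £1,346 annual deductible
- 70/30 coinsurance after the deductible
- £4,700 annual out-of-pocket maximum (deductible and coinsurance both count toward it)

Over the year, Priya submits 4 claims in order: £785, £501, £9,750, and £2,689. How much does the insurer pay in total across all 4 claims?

£9,025

#1 (£785): all of it applies to the deductible. Cost to patient: £785. OOP to date £785. Insurer: £785 − £785 = £0.
#2 (£501): fully absorbed by the deductible. Patient owes £501 (running OOP £1,286). Plan pays £501 − £501 = £0.
#3 (£9,750): deductible takes £60, £9,690 remains; 30% of £9,690 = £2,907. Cost to patient: £2,967. OOP to date £4,253. Insurer: £9,750 − £2,967 = £6,783.
#4 (£2,689): deductible met; 30% of £2,689 = £806.70. Adding that to £4,253 gives £5,059.70, past the £4,700 cap; patient pays only £4,700 − £4,253 = £447. Insurer: £2,689 − £447 = £2,242.
Insurer total: £0 + £0 + £6,783 + £2,242 = £9,025.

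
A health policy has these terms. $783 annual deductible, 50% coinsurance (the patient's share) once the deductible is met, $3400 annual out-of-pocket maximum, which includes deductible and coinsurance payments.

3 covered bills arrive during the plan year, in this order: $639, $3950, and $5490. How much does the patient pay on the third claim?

Claim 1 ($639): all of it applies to the deductible. Patient owes $639 (running OOP $639).
Claim 2 ($3950): $144 to deductible, leaving $3806; coinsurance $3806 × 50% = $1903. Cost to patient: $2047. OOP to date $2686.
Claim 3 ($5490): deductible met; 50% of $5490 = $2745. OOP would hit $5431 > $3400, so the cap limits the patient to $3400 − $2686 = $714.

$714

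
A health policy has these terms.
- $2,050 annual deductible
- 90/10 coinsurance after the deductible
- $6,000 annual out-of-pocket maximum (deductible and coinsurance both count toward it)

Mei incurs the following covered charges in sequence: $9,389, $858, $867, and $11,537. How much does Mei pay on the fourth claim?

Claim 1 — $9,389: $2,050 to deductible, leaving $7,339; 10% of $7,339 = $733.90. Cost to patient: $2,783.90. OOP to date $2,783.90.
Claim 2 — $858: deductible already satisfied, so patient's share is 10% × $858 = $85.80. Patient owes $85.80 (running OOP $2,869.70).
Claim 3 — $867: deductible already satisfied, so patient's share is 10% × $867 = $86.70. Patient owes $86.70 (running OOP $2,956.40).
Claim 4 — $11,537: deductible met; 10% of $11,537 = $1,153.70. Patient pays $1,153.70; OOP now $4,110.10.

$1,153.70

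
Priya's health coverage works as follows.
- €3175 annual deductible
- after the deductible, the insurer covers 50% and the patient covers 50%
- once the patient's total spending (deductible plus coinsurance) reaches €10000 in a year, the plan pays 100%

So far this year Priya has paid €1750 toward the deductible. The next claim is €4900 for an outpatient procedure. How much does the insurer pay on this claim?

Deductible still to meet: €3175 − €1750 = €1425.
The remaining €3475 (= €4900 − €1425) moves to coinsurance.
50% of €3475 = €1737.50 falls to the patient.
Patient responsibility before any cap: €1425 + €1737.50 = €3162.50.
Total out-of-pocket so far would be €1750 + €3162.50 = €4912.50, below the €10000 cap — no reduction.
The plan picks up €4900 − €3162.50 = €1737.50.

€1737.50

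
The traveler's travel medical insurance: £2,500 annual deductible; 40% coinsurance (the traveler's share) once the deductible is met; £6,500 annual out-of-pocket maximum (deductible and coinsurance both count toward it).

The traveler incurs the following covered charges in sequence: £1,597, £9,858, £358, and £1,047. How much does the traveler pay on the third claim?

£143.20

Bill 1, £1,597: all of it applies to the deductible. Traveler pays £1,597; OOP now £1,597.
Bill 2, £9,858: deductible takes £903, £8,955 remains; 40% of £8,955 = £3,582. Traveler owes £4,485 (running OOP £6,082).
Bill 3, £358: deductible met; 40% of £358 = £143.20. Traveler owes £143.20 (running OOP £6,225.20).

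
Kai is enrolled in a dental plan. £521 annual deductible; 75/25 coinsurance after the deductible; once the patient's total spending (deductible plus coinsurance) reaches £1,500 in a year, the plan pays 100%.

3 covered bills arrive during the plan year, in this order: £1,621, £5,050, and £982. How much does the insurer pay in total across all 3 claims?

#1 (£1,621): deductible takes £521, £1,100 remains; 25% of £1,100 = £275. Patient owes £796 (running OOP £796). Insurer: £1,621 − £796 = £825.
#2 (£5,050): 25% coinsurance on £5,050 = £1,262.50. Adding that to £796 gives £2,058.50, past the £1,500 cap; patient pays only £1,500 − £796 = £704. Plan pays £5,050 − £704 = £4,346.
#3 (£982): deductible met; 25% of £982 = £245.50. OOP would hit £1,745.50 > £1,500, so the cap limits the patient to £1,500 − £1,500 = £0. Insurer: £982 − £0 = £982.
Insurer total = bills − patient's total = £7,653 − £1,500 = £6,153.

£6,153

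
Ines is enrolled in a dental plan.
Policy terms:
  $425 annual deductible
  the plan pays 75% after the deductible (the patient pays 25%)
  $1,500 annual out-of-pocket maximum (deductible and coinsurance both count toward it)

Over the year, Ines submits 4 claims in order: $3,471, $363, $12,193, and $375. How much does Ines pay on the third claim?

$222.75

Claim 1 ($3,471): $425 to deductible, leaving $3,046; coinsurance $3,046 × 25% = $761.50. Patient owes $1,186.50 (running OOP $1,186.50).
Claim 2 ($363): deductible already satisfied, so patient's share is 25% × $363 = $90.75. Cost to patient: $90.75. OOP to date $1,277.25.
Claim 3 ($12,193): 25% coinsurance on $12,193 = $3,048.25. OOP would hit $4,325.50 > $1,500, so the cap limits the patient to $1,500 − $1,277.25 = $222.75.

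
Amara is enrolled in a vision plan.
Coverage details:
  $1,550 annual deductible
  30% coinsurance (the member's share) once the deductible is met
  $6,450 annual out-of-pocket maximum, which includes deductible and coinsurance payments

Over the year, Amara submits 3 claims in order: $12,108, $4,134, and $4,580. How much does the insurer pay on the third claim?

Bill 1, $12,108: $1,550 to deductible, leaving $10,558; coinsurance $10,558 × 30% = $3,167.40. Member pays $4,717.40; OOP now $4,717.40. Insurer: $12,108 − $4,717.40 = $7,390.60.
Bill 2, $4,134: deductible already satisfied, so member's share is 30% × $4,134 = $1,240.20. Cost to member: $1,240.20. OOP to date $5,957.60. Plan pays $4,134 − $1,240.20 = $2,893.80.
Bill 3, $4,580: deductible already satisfied, so member's share is 30% × $4,580 = $1,374. That would push OOP to $7,331.60, over the $6,450 cap, so member pays $6,450 − $5,957.60 = $492.40. Plan pays $4,580 − $492.40 = $4,087.60.

$4,087.60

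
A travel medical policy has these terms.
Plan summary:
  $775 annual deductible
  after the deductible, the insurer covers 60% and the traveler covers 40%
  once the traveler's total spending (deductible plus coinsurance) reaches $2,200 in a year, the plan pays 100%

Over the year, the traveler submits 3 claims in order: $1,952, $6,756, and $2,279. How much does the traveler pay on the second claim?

Claim 1 ($1,952): $775 to deductible, leaving $1,177; traveler's 40% is $470.80. Cost to traveler: $1,245.80. OOP to date $1,245.80.
Claim 2 ($6,756): 40% coinsurance on $6,756 = $2,702.40. OOP would hit $3,948.20 > $2,200, so the cap limits the traveler to $2,200 − $1,245.80 = $954.20.

$954.20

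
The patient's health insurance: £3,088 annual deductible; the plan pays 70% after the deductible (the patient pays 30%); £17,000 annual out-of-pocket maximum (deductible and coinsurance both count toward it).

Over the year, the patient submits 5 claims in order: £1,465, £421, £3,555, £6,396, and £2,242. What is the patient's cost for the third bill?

Claim 1 — £1,465: all of it applies to the deductible. Cost to patient: £1,465. OOP to date £1,465.
Claim 2 — £421: fully absorbed by the deductible. Patient pays £421; OOP now £1,886.
Claim 3 — £3,555: deductible takes £1,202, £2,353 remains; 30% of £2,353 = £705.90. Patient owes £1,907.90 (running OOP £3,793.90).

£1,907.90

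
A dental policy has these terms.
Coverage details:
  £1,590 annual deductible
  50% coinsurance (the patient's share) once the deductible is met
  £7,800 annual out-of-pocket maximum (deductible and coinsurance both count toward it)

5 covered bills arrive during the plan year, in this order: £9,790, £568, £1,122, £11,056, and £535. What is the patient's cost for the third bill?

£561

Claim 1 — £9,790: deductible takes £1,590, £8,200 remains; coinsurance £8,200 × 50% = £4,100. Patient pays £5,690; OOP now £5,690.
Claim 2 — £568: 50% coinsurance on £568 = £284. Patient owes £284 (running OOP £5,974).
Claim 3 — £1,122: deductible already satisfied, so patient's share is 50% × £1,122 = £561. Patient pays £561; OOP now £6,535.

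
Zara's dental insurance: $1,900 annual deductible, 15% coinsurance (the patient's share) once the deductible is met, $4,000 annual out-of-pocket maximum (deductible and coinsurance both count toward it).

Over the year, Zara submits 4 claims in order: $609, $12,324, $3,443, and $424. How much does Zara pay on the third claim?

$445.05

#1 ($609): fully absorbed by the deductible. Cost to patient: $609. OOP to date $609.
#2 ($12,324): $1,291 to deductible, leaving $11,033; coinsurance $11,033 × 15% = $1,654.95. Patient owes $2,945.95 (running OOP $3,554.95).
#3 ($3,443): 15% coinsurance on $3,443 = $516.45. OOP would hit $4,071.40 > $4,000, so the cap limits the patient to $4,000 − $3,554.95 = $445.05.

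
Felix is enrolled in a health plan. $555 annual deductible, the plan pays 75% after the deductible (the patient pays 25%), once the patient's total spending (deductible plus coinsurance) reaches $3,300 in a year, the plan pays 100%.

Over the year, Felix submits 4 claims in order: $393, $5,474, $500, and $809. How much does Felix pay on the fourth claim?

$202.25

Claim 1 — $393: all of it applies to the deductible. Patient pays $393; OOP now $393.
Claim 2 — $5,474: $162 finishes the deductible; $5,312 goes to coinsurance; coinsurance $5,312 × 25% = $1,328. Patient pays $1,490; OOP now $1,883.
Claim 3 — $500: deductible met; 25% of $500 = $125. Cost to patient: $125. OOP to date $2,008.
Claim 4 — $809: deductible already satisfied, so patient's share is 25% × $809 = $202.25. Patient pays $202.25; OOP now $2,210.25.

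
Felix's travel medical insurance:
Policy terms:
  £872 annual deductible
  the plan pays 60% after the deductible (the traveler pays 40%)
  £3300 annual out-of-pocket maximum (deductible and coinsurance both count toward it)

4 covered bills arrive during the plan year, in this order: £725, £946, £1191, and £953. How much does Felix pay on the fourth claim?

£381.20

Bill 1, £725: all of it applies to the deductible. Traveler owes £725 (running OOP £725).
Bill 2, £946: £147 finishes the deductible; £799 goes to coinsurance; 40% of £799 = £319.60. Traveler owes £466.60 (running OOP £1191.60).
Bill 3, £1191: 40% coinsurance on £1191 = £476.40. Traveler pays £476.40; OOP now £1668.
Bill 4, £953: 40% coinsurance on £953 = £381.20. Traveler owes £381.20 (running OOP £2049.20).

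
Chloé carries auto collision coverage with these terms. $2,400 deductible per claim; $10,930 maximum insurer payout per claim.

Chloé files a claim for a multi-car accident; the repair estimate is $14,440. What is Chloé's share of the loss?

$3,510

After the deductible, $14,440 − $2,400 = $12,040 remains.
The $10,930 per-incident cap binds; insurer pays $10,930.
Driver's share is the uncovered remainder: $14,440 − $10,930 = $3,510.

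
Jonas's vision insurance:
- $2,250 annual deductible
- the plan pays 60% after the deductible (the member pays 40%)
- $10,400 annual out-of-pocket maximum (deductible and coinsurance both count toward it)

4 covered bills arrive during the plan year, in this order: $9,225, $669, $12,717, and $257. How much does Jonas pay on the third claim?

$5,086.80

Bill 1, $9,225: $2,250 finishes the deductible; $6,975 goes to coinsurance; coinsurance $6,975 × 40% = $2,790. Member owes $5,040 (running OOP $5,040).
Bill 2, $669: deductible met; 40% of $669 = $267.60. Member owes $267.60 (running OOP $5,307.60).
Bill 3, $12,717: 40% coinsurance on $12,717 = $5,086.80. Cost to member: $5,086.80. OOP to date $10,394.40.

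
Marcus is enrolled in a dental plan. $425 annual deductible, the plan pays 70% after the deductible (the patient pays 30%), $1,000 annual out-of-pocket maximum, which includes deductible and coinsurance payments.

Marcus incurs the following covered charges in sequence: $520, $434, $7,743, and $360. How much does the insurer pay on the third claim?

Claim 1 ($520): $425 to deductible, leaving $95; coinsurance $95 × 30% = $28.50. Patient pays $453.50; OOP now $453.50. Plan pays $520 − $453.50 = $66.50.
Claim 2 ($434): deductible already satisfied, so patient's share is 30% × $434 = $130.20. Cost to patient: $130.20. OOP to date $583.70. Plan pays $434 − $130.20 = $303.80.
Claim 3 ($7,743): 30% coinsurance on $7,743 = $2,322.90. OOP would hit $2,906.60 > $1,000, so the cap limits the patient to $1,000 − $583.70 = $416.30. Insurer: $7,743 − $416.30 = $7,326.70.

$7,326.70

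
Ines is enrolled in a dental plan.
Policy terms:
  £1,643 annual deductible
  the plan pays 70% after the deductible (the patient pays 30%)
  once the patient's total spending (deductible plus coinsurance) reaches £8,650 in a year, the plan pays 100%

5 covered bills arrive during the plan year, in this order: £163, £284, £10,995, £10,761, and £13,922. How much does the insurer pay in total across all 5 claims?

Claim 1 (£163): fully absorbed by the deductible. Patient pays £163; OOP now £163. Plan pays £163 − £163 = £0.
Claim 2 (£284): fully absorbed by the deductible. Patient owes £284 (running OOP £447). Plan pays £284 − £284 = £0.
Claim 3 (£10,995): £1,196 to deductible, leaving £9,799; 30% of £9,799 = £2,939.70. Patient pays £4,135.70; OOP now £4,582.70. Plan pays £10,995 − £4,135.70 = £6,859.30.
Claim 4 (£10,761): 30% coinsurance on £10,761 = £3,228.30. Patient owes £3,228.30 (running OOP £7,811). Insurer: £10,761 − £3,228.30 = £7,532.70.
Claim 5 (£13,922): deductible met; 30% of £13,922 = £4,176.60. Adding that to £7,811 gives £11,987.60, past the £8,650 cap; patient pays only £8,650 − £7,811 = £839. Insurer: £13,922 − £839 = £13,083.
Insurer total = bills − patient's total = £36,125 − £8,650 = £27,475.

£27,475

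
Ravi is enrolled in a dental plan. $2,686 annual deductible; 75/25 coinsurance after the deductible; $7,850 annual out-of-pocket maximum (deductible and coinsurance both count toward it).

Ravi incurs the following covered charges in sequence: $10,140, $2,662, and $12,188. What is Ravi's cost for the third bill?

Claim 1 ($10,140): $2,686 to deductible, leaving $7,454; patient's 25% is $1,863.50. Cost to patient: $4,549.50. OOP to date $4,549.50.
Claim 2 ($2,662): deductible already satisfied, so patient's share is 25% × $2,662 = $665.50. Cost to patient: $665.50. OOP to date $5,215.
Claim 3 ($12,188): deductible already satisfied, so patient's share is 25% × $12,188 = $3,047. That would push OOP to $8,262, over the $7,850 cap, so patient pays $7,850 − $5,215 = $2,635.

$2,635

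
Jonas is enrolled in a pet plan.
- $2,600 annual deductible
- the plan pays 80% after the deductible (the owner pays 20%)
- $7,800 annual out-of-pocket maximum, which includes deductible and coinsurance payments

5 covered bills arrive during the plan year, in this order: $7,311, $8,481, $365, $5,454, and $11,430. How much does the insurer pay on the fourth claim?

$4,363.20

#1 ($7,311): deductible takes $2,600, $4,711 remains; 20% of $4,711 = $942.20. Owner owes $3,542.20 (running OOP $3,542.20). Plan pays $7,311 − $3,542.20 = $3,768.80.
#2 ($8,481): deductible already satisfied, so owner's share is 20% × $8,481 = $1,696.20. Owner owes $1,696.20 (running OOP $5,238.40). Insurer: $8,481 − $1,696.20 = $6,784.80.
#3 ($365): deductible already satisfied, so owner's share is 20% × $365 = $73. Cost to owner: $73. OOP to date $5,311.40. Insurer: $365 − $73 = $292.
#4 ($5,454): deductible already satisfied, so owner's share is 20% × $5,454 = $1,090.80. Owner pays $1,090.80; OOP now $6,402.20. Plan pays $5,454 − $1,090.80 = $4,363.20.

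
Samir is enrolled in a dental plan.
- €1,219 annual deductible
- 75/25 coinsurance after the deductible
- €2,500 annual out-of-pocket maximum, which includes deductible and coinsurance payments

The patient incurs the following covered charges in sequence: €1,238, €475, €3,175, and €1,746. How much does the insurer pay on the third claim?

Bill 1, €1,238: €1,219 to deductible, leaving €19; coinsurance €19 × 25% = €4.75. Cost to patient: €1,223.75. OOP to date €1,223.75. Insurer: €1,238 − €1,223.75 = €14.25.
Bill 2, €475: 25% coinsurance on €475 = €118.75. Patient owes €118.75 (running OOP €1,342.50). Plan pays €475 − €118.75 = €356.25.
Bill 3, €3,175: deductible already satisfied, so patient's share is 25% × €3,175 = €793.75. Patient owes €793.75 (running OOP €2,136.25). Plan pays €3,175 − €793.75 = €2,381.25.

€2,381.25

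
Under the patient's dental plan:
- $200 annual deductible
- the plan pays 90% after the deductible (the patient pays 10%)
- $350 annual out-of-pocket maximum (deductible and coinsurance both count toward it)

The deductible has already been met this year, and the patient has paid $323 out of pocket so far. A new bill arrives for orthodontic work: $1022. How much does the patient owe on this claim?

The deductible is already satisfied, so the full bill goes to coinsurance.
Patient's 10% share of $1022 is $102.20.
That would bring total out-of-pocket to $425.20, past the $350 cap. The patient is capped at $350 − $323 = $27 on this claim.

$27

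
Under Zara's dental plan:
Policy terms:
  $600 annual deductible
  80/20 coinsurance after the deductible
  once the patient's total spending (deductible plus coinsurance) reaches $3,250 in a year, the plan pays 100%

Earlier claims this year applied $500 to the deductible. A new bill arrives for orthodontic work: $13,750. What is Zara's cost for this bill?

$500 of the $600 deductible is already met, leaving $100.
The remaining $13,650 (= $13,750 − $100) moves to coinsurance.
20% of $13,650 = $2,730 falls to the patient.
That puts the patient's cost at $100 + $2,730 = $2,830 before any cap.
Adding $2,830 to the $500 already spent would give $3,330, which exceeds the $3,250 cap; the patient pays just $3,250 − $500 = $2,750.

$2,750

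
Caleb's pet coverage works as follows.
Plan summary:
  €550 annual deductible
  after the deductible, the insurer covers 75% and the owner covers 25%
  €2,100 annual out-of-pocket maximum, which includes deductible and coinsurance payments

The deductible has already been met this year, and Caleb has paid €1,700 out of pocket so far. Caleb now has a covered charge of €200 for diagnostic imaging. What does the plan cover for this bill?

€150

With the deductible met, the entire €200 is subject to coinsurance.
Coinsurance: €200 × 25% = €50.
Cumulative spending €1,700 + €50 = €1,750 stays under the €2,100 maximum.
The plan picks up €200 − €50 = €150.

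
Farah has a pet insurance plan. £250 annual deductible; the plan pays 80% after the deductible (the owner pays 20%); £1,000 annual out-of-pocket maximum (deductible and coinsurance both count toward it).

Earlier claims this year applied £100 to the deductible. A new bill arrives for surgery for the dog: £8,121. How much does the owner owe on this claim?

£100 of the £250 deductible is already met, leaving £150.
The remaining £7,971 (= £8,121 − £150) moves to coinsurance.
Coinsurance: £7,971 × 20% = £1,594.20.
That puts the owner's cost at £150 + £1,594.20 = £1,744.20 before any cap.
Adding £1,744.20 to the £100 already spent would give £1,844.20, which exceeds the £1,000 cap; the owner pays just £1,000 − £100 = £900.

£900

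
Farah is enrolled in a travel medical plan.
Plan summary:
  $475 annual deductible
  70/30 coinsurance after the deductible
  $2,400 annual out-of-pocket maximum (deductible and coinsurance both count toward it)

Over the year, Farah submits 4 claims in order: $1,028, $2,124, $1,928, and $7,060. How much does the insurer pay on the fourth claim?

Claim 1 — $1,028: deductible takes $475, $553 remains; traveler's 30% is $165.90. Traveler owes $640.90 (running OOP $640.90). Plan pays $1,028 − $640.90 = $387.10.
Claim 2 — $2,124: deductible met; 30% of $2,124 = $637.20. Traveler pays $637.20; OOP now $1,278.10. Plan pays $2,124 − $637.20 = $1,486.80.
Claim 3 — $1,928: deductible already satisfied, so traveler's share is 30% × $1,928 = $578.40. Cost to traveler: $578.40. OOP to date $1,856.50. Insurer: $1,928 − $578.40 = $1,349.60.
Claim 4 — $7,060: 30% coinsurance on $7,060 = $2,118. That would push OOP to $3,974.50, over the $2,400 cap, so traveler pays $2,400 − $1,856.50 = $543.50. Insurer: $7,060 − $543.50 = $6,516.50.

$6,516.50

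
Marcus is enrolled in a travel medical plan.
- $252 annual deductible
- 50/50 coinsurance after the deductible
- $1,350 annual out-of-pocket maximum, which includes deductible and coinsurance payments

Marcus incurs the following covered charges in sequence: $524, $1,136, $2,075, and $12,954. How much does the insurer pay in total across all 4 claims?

$15,339

Claim 1 ($524): deductible takes $252, $272 remains; traveler's 50% is $136. Traveler pays $388; OOP now $388. Plan pays $524 − $388 = $136.
Claim 2 ($1,136): deductible already satisfied, so traveler's share is 50% × $1,136 = $568. Traveler owes $568 (running OOP $956). Insurer: $1,136 − $568 = $568.
Claim 3 ($2,075): deductible already satisfied, so traveler's share is 50% × $2,075 = $1,037.50. Adding that to $956 gives $1,993.50, past the $1,350 cap; traveler pays only $1,350 − $956 = $394. Plan pays $2,075 − $394 = $1,681.
Claim 4 ($12,954): deductible met; 50% of $12,954 = $6,477. Adding that to $1,350 gives $7,827, past the $1,350 cap; traveler pays only $1,350 − $1,350 = $0. Insurer: $12,954 − $0 = $12,954.
Insurer total: $136 + $568 + $1,681 + $12,954 = $15,339.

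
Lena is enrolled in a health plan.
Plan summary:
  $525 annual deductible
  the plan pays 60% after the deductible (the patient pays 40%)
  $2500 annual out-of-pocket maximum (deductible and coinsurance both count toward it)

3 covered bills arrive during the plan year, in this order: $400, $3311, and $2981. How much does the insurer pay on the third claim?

$2280.40

Claim 1 — $400: all of it applies to the deductible. Patient owes $400 (running OOP $400). Plan pays $400 − $400 = $0.
Claim 2 — $3311: $125 finishes the deductible; $3186 goes to coinsurance; patient's 40% is $1274.40. Cost to patient: $1399.40. OOP to date $1799.40. Plan pays $3311 − $1399.40 = $1911.60.
Claim 3 — $2981: 40% coinsurance on $2981 = $1192.40. Adding that to $1799.40 gives $2991.80, past the $2500 cap; patient pays only $2500 − $1799.40 = $700.60. Insurer: $2981 − $700.60 = $2280.40.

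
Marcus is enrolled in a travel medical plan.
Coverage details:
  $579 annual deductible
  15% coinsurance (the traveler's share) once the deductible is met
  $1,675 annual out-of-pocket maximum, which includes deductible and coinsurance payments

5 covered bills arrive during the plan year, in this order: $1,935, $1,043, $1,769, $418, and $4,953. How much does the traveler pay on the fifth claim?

Claim 1 ($1,935): $579 to deductible, leaving $1,356; traveler's 15% is $203.40. Traveler owes $782.40 (running OOP $782.40).
Claim 2 ($1,043): deductible met; 15% of $1,043 = $156.45. Traveler owes $156.45 (running OOP $938.85).
Claim 3 ($1,769): deductible met; 15% of $1,769 = $265.35. Traveler pays $265.35; OOP now $1,204.20.
Claim 4 ($418): 15% coinsurance on $418 = $62.70. Traveler pays $62.70; OOP now $1,266.90.
Claim 5 ($4,953): deductible met; 15% of $4,953 = $742.95. Adding that to $1,266.90 gives $2,009.85, past the $1,675 cap; traveler pays only $1,675 − $1,266.90 = $408.10.

$408.10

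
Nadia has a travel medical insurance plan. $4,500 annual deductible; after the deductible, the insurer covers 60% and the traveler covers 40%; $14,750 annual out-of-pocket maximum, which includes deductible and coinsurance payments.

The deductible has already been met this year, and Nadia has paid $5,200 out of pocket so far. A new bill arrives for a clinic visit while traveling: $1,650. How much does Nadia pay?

$660

The deductible is already satisfied, so the full bill goes to coinsurance.
40% of $1,650 = $660 falls to the traveler.
Total out-of-pocket so far would be $5,200 + $660 = $5,860, below the $14,750 cap — no reduction.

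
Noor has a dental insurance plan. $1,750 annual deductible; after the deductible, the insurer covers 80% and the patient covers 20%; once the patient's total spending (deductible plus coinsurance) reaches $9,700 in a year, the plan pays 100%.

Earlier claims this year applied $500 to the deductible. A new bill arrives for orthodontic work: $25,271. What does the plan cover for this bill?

Remaining deductible: $1,750 − $500 = $1,250.
That leaves $25,271 − $1,250 = $24,021 for coinsurance.
20% of $24,021 = $4,804.20 falls to the patient.
That puts the patient's cost at $1,250 + $4,804.20 = $6,054.20 before any cap.
Cumulative spending $500 + $6,054.20 = $6,554.20 stays under the $9,700 maximum.
The insurer covers the remainder: $25,271 − $6,054.20 = $19,216.80.

$19,216.80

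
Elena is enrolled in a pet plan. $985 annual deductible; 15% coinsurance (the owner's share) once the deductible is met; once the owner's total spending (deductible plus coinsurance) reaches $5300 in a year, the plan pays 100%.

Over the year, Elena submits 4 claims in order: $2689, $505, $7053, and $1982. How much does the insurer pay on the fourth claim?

$1684.70

Claim 1 — $2689: deductible takes $985, $1704 remains; coinsurance $1704 × 15% = $255.60. Owner owes $1240.60 (running OOP $1240.60). Plan pays $2689 − $1240.60 = $1448.40.
Claim 2 — $505: deductible already satisfied, so owner's share is 15% × $505 = $75.75. Owner owes $75.75 (running OOP $1316.35). Insurer: $505 − $75.75 = $429.25.
Claim 3 — $7053: deductible met; 15% of $7053 = $1057.95. Owner owes $1057.95 (running OOP $2374.30). Insurer: $7053 − $1057.95 = $5995.05.
Claim 4 — $1982: 15% coinsurance on $1982 = $297.30. Owner pays $297.30; OOP now $2671.60. Plan pays $1982 − $297.30 = $1684.70.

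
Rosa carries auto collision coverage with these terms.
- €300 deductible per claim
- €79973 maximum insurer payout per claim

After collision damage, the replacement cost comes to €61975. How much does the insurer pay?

After the deductible, €61975 − €300 = €61675 remains.
€61675 is within the €79973 limit, so the insurer pays €61675.

€61675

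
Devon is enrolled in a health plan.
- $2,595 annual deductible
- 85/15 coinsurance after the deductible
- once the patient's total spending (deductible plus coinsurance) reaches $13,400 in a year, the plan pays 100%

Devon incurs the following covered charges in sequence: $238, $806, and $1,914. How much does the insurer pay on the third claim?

$308.55

Claim 1 — $238: entire amount goes to the deductible. Patient owes $238 (running OOP $238). Insurer: $238 − $238 = $0.
Claim 2 — $806: entire amount goes to the deductible. Cost to patient: $806. OOP to date $1,044. Plan pays $806 − $806 = $0.
Claim 3 — $1,914: $1,551 finishes the deductible; $363 goes to coinsurance; coinsurance $363 × 15% = $54.45. Patient owes $1,605.45 (running OOP $2,649.45). Plan pays $1,914 − $1,605.45 = $308.55.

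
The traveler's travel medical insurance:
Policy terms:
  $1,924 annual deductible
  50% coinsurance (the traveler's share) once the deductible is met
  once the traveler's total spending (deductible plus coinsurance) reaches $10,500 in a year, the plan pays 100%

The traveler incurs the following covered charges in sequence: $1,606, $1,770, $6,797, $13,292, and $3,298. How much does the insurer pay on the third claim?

#1 ($1,606): fully absorbed by the deductible. Cost to traveler: $1,606. OOP to date $1,606. Plan pays $1,606 − $1,606 = $0.
#2 ($1,770): deductible takes $318, $1,452 remains; traveler's 50% is $726. Cost to traveler: $1,044. OOP to date $2,650. Insurer: $1,770 − $1,044 = $726.
#3 ($6,797): deductible met; 50% of $6,797 = $3,398.50. Traveler owes $3,398.50 (running OOP $6,048.50). Plan pays $6,797 − $3,398.50 = $3,398.50.

$3,398.50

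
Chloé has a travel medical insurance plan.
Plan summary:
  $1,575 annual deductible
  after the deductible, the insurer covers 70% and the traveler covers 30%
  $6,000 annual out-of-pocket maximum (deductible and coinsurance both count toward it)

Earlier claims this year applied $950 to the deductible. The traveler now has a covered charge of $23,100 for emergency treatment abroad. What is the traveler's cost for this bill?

$5,050

$950 of the $1,575 deductible is already met, leaving $625.
After the $625 deductible portion, $23,100 − $625 = $22,475 is subject to coinsurance.
Coinsurance: $22,475 × 30% = $6,742.50.
So the traveler owes $625 + $6,742.50 = $7,367.50 before any cap.
Adding $7,367.50 to the $950 already spent would give $8,317.50, which exceeds the $6,000 cap; the traveler pays just $6,000 − $950 = $5,050.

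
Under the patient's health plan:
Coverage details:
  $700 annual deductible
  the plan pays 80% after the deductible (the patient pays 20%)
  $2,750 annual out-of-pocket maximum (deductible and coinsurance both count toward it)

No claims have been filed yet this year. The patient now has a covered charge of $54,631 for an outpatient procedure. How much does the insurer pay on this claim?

The full $700 deductible is still open; $700 of this bill applies to it.
The remaining $53,931 (= $54,631 − $700) moves to coinsurance.
20% of $53,931 = $10,786.20 falls to the patient.
So the patient owes $700 + $10,786.20 = $11,486.20 before any cap.
Adding $11,486.20 to the $0 already spent would give $11,486.20, which exceeds the $2,750 cap; the patient pays just $2,750 − $0 = $2,750.
The plan picks up $54,631 − $2,750 = $51,881.

$51,881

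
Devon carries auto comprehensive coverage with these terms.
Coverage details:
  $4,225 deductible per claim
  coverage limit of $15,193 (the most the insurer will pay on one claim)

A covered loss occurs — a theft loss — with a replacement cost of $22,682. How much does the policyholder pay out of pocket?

Subtract the deductible: $22,682 − $4,225 = $18,457.
$18,457 exceeds the $15,193 limit, so the insurer pays the limit: $15,193.
Policyholder's share is the uncovered remainder: $22,682 − $15,193 = $7,489.

$7,489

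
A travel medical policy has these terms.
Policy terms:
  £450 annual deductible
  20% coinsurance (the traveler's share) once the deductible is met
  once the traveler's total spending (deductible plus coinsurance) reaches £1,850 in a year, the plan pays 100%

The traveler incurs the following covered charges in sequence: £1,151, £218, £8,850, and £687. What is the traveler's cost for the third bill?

£1,216.20

#1 (£1,151): £450 finishes the deductible; £701 goes to coinsurance; traveler's 20% is £140.20. Traveler owes £590.20 (running OOP £590.20).
#2 (£218): 20% coinsurance on £218 = £43.60. Traveler owes £43.60 (running OOP £633.80).
#3 (£8,850): deductible already satisfied, so traveler's share is 20% × £8,850 = £1,770. OOP would hit £2,403.80 > £1,850, so the cap limits the traveler to £1,850 − £633.80 = £1,216.20.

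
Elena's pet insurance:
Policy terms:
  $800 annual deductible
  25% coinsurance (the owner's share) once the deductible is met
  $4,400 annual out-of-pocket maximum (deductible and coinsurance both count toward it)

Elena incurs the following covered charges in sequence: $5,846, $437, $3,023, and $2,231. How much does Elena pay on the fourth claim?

$557.75

Claim 1 — $5,846: $800 to deductible, leaving $5,046; owner's 25% is $1,261.50. Cost to owner: $2,061.50. OOP to date $2,061.50.
Claim 2 — $437: deductible met; 25% of $437 = $109.25. Owner pays $109.25; OOP now $2,170.75.
Claim 3 — $3,023: deductible already satisfied, so owner's share is 25% × $3,023 = $755.75. Cost to owner: $755.75. OOP to date $2,926.50.
Claim 4 — $2,231: deductible already satisfied, so owner's share is 25% × $2,231 = $557.75. Cost to owner: $557.75. OOP to date $3,484.25.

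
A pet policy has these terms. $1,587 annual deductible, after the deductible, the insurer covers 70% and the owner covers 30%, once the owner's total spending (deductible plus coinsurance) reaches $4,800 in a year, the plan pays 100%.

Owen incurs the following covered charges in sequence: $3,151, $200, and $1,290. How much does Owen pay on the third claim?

Claim 1 ($3,151): $1,587 finishes the deductible; $1,564 goes to coinsurance; coinsurance $1,564 × 30% = $469.20. Owner owes $2,056.20 (running OOP $2,056.20).
Claim 2 ($200): deductible already satisfied, so owner's share is 30% × $200 = $60. Cost to owner: $60. OOP to date $2,116.20.
Claim 3 ($1,290): deductible met; 30% of $1,290 = $387. Owner owes $387 (running OOP $2,503.20).

$387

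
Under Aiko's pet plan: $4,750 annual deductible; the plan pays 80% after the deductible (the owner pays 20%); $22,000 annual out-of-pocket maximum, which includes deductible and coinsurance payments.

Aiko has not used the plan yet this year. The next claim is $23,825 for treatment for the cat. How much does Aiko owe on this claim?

$8,565

The full $4,750 deductible is still open; $4,750 of this bill applies to it.
After the $4,750 deductible portion, $23,825 − $4,750 = $19,075 is subject to coinsurance.
Coinsurance: $19,075 × 20% = $3,815.
Owner responsibility before any cap: $4,750 + $3,815 = $8,565.
Total out-of-pocket so far would be $0 + $8,565 = $8,565, below the $22,000 cap — no reduction.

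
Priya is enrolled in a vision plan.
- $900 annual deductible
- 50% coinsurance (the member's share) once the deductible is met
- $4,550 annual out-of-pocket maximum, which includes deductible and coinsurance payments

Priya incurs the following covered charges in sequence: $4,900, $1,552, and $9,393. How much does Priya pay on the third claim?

Claim 1 ($4,900): $900 to deductible, leaving $4,000; 50% of $4,000 = $2,000. Member pays $2,900; OOP now $2,900.
Claim 2 ($1,552): 50% coinsurance on $1,552 = $776. Cost to member: $776. OOP to date $3,676.
Claim 3 ($9,393): deductible already satisfied, so member's share is 50% × $9,393 = $4,696.50. Adding that to $3,676 gives $8,372.50, past the $4,550 cap; member pays only $4,550 − $3,676 = $874.

$874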